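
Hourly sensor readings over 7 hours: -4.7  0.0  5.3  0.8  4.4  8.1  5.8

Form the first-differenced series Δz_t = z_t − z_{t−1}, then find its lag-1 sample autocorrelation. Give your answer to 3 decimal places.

First differences Δz: 4.7, 5.3, -4.5, 3.6, 3.7, -2.3
Mean of differences = 1.7500
Numerator Σ(Δz_t−Δz̄)(Δz_{t+1}−Δz̄) = -27.5675
Denominator Σ(Δz_t−Δz̄)² = 83.9950
r_1(Δz) = -27.5675 / 83.9950 = -0.328

-0.328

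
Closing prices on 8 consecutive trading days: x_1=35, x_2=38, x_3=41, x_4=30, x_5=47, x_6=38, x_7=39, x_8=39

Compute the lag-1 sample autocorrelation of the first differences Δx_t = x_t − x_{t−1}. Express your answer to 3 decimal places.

First differences Δx: 3, 3, -11, 17, -9, 1, 0
Mean of differences = 0.5714
Numerator Σ(Δx_t−Δx̄)(Δx_{t+1}−Δx̄) = -373.8980
Denominator Σ(Δx_t−Δx̄)² = 507.7143
r_1(Δx) = -373.8980 / 507.7143 = -0.736

-0.736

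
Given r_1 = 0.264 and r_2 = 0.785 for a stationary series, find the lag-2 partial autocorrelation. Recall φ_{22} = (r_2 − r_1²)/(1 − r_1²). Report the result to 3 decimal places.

0.769

φ_{22} = (r_2 − r_1²) / (1 − r_1²)
r_1² = (0.264)² = 0.069696
Numerator = 0.785 − 0.0697 = 0.7153; denominator = 1 − 0.0697 = 0.9303
φ_{22} = 0.7153 / 0.9303 = 0.769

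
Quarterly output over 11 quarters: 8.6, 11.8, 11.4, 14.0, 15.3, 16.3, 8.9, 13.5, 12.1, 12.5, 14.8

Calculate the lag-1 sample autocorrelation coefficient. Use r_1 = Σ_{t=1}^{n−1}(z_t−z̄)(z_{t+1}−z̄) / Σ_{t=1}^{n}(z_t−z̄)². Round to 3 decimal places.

Mean z̄ = (8.6 + 11.8 + 11.4 + 14.0 + 15.3 + 16.3 + 8.9 + 13.5 + 12.1 + 12.5 + 14.8)/11 = 12.6545
Numerator Σ_{t=1}^{10}(z_t−z̄)(z_{t+1}−z̄) = -1.5239
Denominator Σ(z_t−z̄)² = 60.5873
r_1 = -1.5239 / 60.5873 = -0.025

-0.025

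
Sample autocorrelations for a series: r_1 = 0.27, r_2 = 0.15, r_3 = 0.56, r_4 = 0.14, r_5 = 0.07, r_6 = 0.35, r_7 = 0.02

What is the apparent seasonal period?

The largest autocorrelation is r_3 = 0.56, with a weaker echo at lag 6 (0.35); the remaining lags stay at or below 0.27. The elevated value at lag 1 (0.27), dropping to 0.15 at lag 2, reflects decaying short-term dependence rather than seasonality.
The dominant spike at lag 3 indicates a seasonal period of 3.

3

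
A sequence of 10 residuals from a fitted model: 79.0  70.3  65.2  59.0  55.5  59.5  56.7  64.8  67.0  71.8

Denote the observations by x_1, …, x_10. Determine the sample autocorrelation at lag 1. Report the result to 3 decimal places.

0.483

Mean x̄ = (79.0 + 70.3 + 65.2 + 59.0 + 55.5 + 59.5 + 56.7 + 64.8 + 67.0 + 71.8)/10 = 64.8800
Numerator Σ_{t=1}^{9}(x_t−x̄)(x_{t+1}−x̄) = 241.1656
Denominator Σ(x_t−x̄)² = 499.6560
r_1 = 241.1656 / 499.6560 = 0.483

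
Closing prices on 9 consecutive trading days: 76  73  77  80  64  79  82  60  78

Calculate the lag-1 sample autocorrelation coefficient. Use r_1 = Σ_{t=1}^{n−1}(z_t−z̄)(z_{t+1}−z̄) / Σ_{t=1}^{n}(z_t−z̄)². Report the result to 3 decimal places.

Mean z̄ = (76 + 73 + 77 + 80 + 64 + 79 + 82 + 60 + 78)/9 = 74.3333
Numerator Σ_{t=1}^{8}(z_t−z̄)(z_{t+1}−z̄) = -224.1111
Denominator Σ(z_t−z̄)² = 450.0000
r_1 = -224.1111 / 450.0000 = -0.498

-0.498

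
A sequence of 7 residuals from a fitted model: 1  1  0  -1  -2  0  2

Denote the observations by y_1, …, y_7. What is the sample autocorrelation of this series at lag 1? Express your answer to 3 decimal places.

Mean ȳ = (1 + 1 + 0 − 1 − 2 + 0 + 2)/7 = 0.1429
Σ(y_t−ȳ)(y_{t+1}−ȳ) = (0.7347) + (-0.1224) + (0.1633) + (2.4490) + (0.3061) + (-0.2653) = 3.2653
Denominator Σ(y_t−ȳ)² = 10.8571
r_1 = 3.2653 / 10.8571 = 0.301

0.301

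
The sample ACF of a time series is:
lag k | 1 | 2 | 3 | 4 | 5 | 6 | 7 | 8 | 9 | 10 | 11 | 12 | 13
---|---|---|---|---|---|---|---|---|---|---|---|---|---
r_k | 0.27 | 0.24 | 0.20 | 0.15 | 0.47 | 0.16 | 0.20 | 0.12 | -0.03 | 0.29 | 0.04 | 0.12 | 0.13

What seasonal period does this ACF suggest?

5

The largest autocorrelation is r_5 = 0.47, with a weaker echo at lag 10 (0.29); the remaining lags stay at or below 0.27. The elevated value at lag 1 (0.27), dropping to 0.24 at lag 2, reflects decaying short-term dependence rather than seasonality.
The dominant spike at lag 5 indicates a seasonal period of 5.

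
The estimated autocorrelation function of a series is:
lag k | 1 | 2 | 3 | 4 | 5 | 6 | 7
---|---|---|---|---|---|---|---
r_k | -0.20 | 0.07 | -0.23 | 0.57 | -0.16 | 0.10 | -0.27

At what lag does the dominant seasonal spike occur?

The largest autocorrelation is r_4 = 0.57; the remaining lags stay at or below 0.10.
The dominant spike at lag 4 indicates a seasonal period of 4.

4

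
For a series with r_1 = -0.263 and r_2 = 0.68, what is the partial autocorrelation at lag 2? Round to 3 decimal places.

φ_{22} = (r_2 − r_1²) / (1 − r_1²)
r_1² = (-0.263)² = 0.069169
Numerator = 0.68 − 0.0692 = 0.6108; denominator = 1 − 0.0692 = 0.9308
φ_{22} = 0.6108 / 0.9308 = 0.656

0.656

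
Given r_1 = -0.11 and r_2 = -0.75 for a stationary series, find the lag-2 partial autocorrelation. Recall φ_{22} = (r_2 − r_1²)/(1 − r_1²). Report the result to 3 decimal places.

-0.771

φ_{22} = (r_2 − r_1²) / (1 − r_1²)
r_1² = (-0.11)² = 0.0121
Numerator = -0.75 − 0.0121 = -0.7621; denominator = 1 − 0.0121 = 0.9879
φ_{22} = -0.7621 / 0.9879 = -0.771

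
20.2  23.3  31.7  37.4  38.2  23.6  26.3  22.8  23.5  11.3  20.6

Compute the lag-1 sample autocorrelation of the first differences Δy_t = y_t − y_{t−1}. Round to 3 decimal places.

First differences Δy: 3.1, 8.4, 5.7, 0.8, -14.6, 2.7, -3.5, 0.7, -12.2, 9.3
Mean of differences = 0.0400
Numerator Σ(Δy_t−Δȳ)(Δy_{t+1}−Δȳ) = -106.0416
Denominator Σ(Δy_t−Δȳ)² = 581.8040
r_1(Δy) = -106.0416 / 581.8040 = -0.182

-0.182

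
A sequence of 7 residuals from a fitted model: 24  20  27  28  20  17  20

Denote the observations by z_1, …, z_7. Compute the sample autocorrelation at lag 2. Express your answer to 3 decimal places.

-0.402

Mean z̄ = (24 + 20 + 27 + 28 + 20 + 17 + 20)/7 = 22.2857
Σ(z_t−z̄)(z_{t+2}−z̄) = (8.0816) + (-13.0612) + (-10.7755) + (-30.2041) + (5.2245) = -40.7347
Denominator Σ(z_t−z̄)² = 101.4286
r_2 = -40.7347 / 101.4286 = -0.402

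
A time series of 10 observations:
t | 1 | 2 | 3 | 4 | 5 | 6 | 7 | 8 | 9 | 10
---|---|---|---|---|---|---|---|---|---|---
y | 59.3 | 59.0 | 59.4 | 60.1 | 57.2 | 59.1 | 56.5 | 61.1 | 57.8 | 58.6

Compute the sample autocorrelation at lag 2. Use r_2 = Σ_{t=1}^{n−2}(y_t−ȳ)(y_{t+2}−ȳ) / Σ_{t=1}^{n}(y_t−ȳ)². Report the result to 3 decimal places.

0.373

Mean ȳ = (59.3 + 59.0 + 59.4 + 60.1 + 57.2 + 59.1 + 56.5 + 61.1 + 57.8 + 58.6)/10 = 58.8100
Numerator Σ_{t=1}^{8}(y_t−ȳ)(y_{t+2}−ȳ) = 6.1938
Denominator Σ(y_t−ȳ)² = 16.6090
r_2 = 6.1938 / 16.6090 = 0.373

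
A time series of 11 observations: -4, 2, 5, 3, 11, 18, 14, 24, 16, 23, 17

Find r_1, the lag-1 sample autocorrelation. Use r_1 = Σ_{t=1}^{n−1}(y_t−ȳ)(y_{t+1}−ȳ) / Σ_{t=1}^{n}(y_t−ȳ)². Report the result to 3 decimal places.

Mean ȳ = (-4 + 2 + 5 + 3 + 11 + 18 + 14 + 24 + 16 + 23 + 17)/11 = 11.7273
Numerator Σ_{t=1}^{10}(y_t−ȳ)(y_{t+1}−ȳ) = 481.1074
Denominator Σ(y_t−ȳ)² = 832.1818
r_1 = 481.1074 / 832.1818 = 0.578

0.578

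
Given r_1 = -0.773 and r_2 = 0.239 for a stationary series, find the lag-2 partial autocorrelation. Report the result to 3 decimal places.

-0.891

φ_{22} = (r_2 − r_1²) / (1 − r_1²)
r_1² = (-0.773)² = 0.597529
Numerator = 0.239 − 0.5975 = -0.3585; denominator = 1 − 0.5975 = 0.4025
φ_{22} = -0.3585 / 0.4025 = -0.891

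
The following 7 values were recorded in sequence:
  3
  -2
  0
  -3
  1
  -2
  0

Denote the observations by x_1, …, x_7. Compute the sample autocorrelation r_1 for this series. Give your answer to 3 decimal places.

Mean x̄ = (3 − 2 + 0 − 3 + 1 − 2 + 0)/7 = -0.4286
Numerator Σ_{t=1}^{6}(x_t−x̄)(x_{t+1}−x̄) = -13.7551
Denominator Σ(x_t−x̄)² = 25.7143
r_1 = -13.7551 / 25.7143 = -0.535

-0.535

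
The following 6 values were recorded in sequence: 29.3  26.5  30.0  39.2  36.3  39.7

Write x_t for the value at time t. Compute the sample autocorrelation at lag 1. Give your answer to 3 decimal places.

0.427

Mean x̄ = (29.3 + 26.5 + 30.0 + 39.2 + 36.3 + 39.7)/6 = 33.5000
Σ(x_t−x̄)(x_{t+1}−x̄) = (29.4000) + (24.5000) + (-19.9500) + (15.9600) + (17.3600) = 67.2700
Denominator Σ(x_t−x̄)² = 157.6600
r_1 = 67.2700 / 157.6600 = 0.427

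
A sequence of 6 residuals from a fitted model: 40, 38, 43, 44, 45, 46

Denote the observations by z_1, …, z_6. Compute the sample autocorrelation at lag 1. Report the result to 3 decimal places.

0.469

Mean z̄ = (40 + 38 + 43 + 44 + 45 + 46)/6 = 42.6667
Numerator Σ_{t=1}^{5}(z_t−z̄)(z_{t+1}−z̄) = 22.2222
Denominator Σ(z_t−z̄)² = 47.3333
r_1 = 22.2222 / 47.3333 = 0.469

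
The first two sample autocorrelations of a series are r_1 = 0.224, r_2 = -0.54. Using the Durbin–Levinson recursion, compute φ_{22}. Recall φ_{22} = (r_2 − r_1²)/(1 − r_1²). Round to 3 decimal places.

-0.621

φ_{22} = (r_2 − r_1²) / (1 − r_1²)
r_1² = (0.224)² = 0.050176
Numerator = -0.54 − 0.0502 = -0.5902; denominator = 1 − 0.0502 = 0.9498
φ_{22} = -0.5902 / 0.9498 = -0.621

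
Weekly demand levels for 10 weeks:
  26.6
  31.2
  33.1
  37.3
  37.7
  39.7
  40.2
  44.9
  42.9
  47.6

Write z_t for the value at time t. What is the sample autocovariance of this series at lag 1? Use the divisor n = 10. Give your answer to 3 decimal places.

Mean z̄ = (26.6 + 31.2 + 33.1 + 37.3 + 37.7 + 39.7 + 40.2 + 44.9 + 42.9 + 47.6)/10 = 38.1200
Σ_{t=1}^{9}(z_t−z̄)(z_{t+1}−z̄) = 213.3656
γ_1 = 213.3656 / 10 = 21.337

21.337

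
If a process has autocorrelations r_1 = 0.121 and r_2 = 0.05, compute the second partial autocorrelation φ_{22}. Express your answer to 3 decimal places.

φ_{22} = (r_2 − r_1²) / (1 − r_1²)
r_1² = (0.121)² = 0.014641
Numerator = 0.05 − 0.0146 = 0.0354; denominator = 1 − 0.0146 = 0.9854
φ_{22} = 0.0354 / 0.9854 = 0.036

0.036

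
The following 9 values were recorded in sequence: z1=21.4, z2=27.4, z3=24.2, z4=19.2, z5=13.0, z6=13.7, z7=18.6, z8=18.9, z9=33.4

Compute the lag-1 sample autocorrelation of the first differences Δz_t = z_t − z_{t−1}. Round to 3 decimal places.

First differences Δz: 6.0, -3.2, -5.0, -6.2, 0.7, 4.9, 0.3, 14.5
Mean of differences = 1.5000
Numerator Σ(Δz_t−Δz̄)(Δz_{t+1}−Δz̄) = 43.2100
Denominator Σ(Δz_t−Δz̄)² = 326.5200
r_1(Δz) = 43.2100 / 326.5200 = 0.132

0.132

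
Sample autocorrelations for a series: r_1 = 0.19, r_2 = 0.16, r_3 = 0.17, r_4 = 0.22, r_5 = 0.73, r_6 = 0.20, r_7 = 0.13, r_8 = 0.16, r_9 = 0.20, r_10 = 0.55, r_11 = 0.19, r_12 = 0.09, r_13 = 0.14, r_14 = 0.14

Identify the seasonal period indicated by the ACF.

The largest autocorrelation is r_5 = 0.73, with a weaker echo at lag 10 (0.55); the remaining lags stay at or below 0.22.
The dominant spike at lag 5 indicates a seasonal period of 5.

5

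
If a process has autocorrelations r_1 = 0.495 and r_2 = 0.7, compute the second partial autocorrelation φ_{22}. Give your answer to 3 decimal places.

φ_{22} = (r_2 − r_1²) / (1 − r_1²)
r_1² = (0.495)² = 0.245025
Numerator = 0.7 − 0.2450 = 0.4550; denominator = 1 − 0.2450 = 0.7550
φ_{22} = 0.4550 / 0.7550 = 0.603

0.603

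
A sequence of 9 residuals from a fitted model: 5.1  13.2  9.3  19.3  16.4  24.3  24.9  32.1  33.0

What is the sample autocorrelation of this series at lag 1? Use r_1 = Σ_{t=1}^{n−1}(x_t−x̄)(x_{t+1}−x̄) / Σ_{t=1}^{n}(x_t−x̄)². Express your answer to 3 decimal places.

Mean x̄ = (5.1 + 13.2 + 9.3 + 19.3 + 16.4 + 24.3 + 24.9 + 32.1 + 33.0)/9 = 19.7333
Numerator Σ_{t=1}^{8}(x_t−x̄)(x_{t+1}−x̄) = 406.0656
Denominator Σ(x_t−x̄)² = 753.4600
r_1 = 406.0656 / 753.4600 = 0.539

0.539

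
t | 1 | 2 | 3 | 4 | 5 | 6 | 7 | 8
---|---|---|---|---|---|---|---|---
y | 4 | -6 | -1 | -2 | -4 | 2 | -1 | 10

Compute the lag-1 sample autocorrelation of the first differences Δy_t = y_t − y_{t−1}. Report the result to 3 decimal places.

First differences Δy: -10, 5, -1, -2, 6, -3, 11
Mean of differences = 0.8571
Numerator Σ(Δy_t−Δȳ)(Δy_{t+1}−Δȳ) = -121.0204
Denominator Σ(Δy_t−Δȳ)² = 290.8571
r_1(Δy) = -121.0204 / 290.8571 = -0.416

-0.416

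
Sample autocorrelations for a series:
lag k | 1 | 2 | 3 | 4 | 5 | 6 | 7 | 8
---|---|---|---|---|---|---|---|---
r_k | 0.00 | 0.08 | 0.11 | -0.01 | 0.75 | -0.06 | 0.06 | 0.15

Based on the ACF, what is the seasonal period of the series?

The largest autocorrelation is r_5 = 0.75; the remaining lags stay at or below 0.15.
The dominant spike at lag 5 indicates a seasonal period of 5.

5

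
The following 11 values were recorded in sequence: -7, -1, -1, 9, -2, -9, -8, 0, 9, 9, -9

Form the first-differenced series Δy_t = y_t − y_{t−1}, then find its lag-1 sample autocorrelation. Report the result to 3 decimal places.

First differences Δy: 6, 0, 10, -11, -7, 1, 8, 9, 0, -18
Mean of differences = -0.2000
Numerator Σ(Δy_t−Δȳ)(Δy_{t+1}−Δȳ) = 41.9600
Denominator Σ(Δy_t−Δȳ)² = 775.6000
r_1(Δy) = 41.9600 / 775.6000 = 0.054

0.054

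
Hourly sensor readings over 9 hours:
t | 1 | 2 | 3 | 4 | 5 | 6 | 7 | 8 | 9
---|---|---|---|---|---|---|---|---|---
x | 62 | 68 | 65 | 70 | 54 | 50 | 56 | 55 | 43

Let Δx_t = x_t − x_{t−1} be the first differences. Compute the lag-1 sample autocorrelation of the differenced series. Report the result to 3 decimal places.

-0.217

First differences Δx: 6, -3, 5, -16, -4, 6, -1, -12
Mean of differences = -2.3750
Numerator Σ(Δx_t−Δx̄)(Δx_{t+1}−Δx̄) = -103.5156
Denominator Σ(Δx_t−Δx̄)² = 477.8750
r_1(Δx) = -103.5156 / 477.8750 = -0.217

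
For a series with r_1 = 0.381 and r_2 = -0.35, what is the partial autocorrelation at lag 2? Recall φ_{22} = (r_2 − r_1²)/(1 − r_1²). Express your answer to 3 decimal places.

-0.579

φ_{22} = (r_2 − r_1²) / (1 − r_1²)
r_1² = (0.381)² = 0.145161
Numerator = -0.35 − 0.1452 = -0.4952; denominator = 1 − 0.1452 = 0.8548
φ_{22} = -0.4952 / 0.8548 = -0.579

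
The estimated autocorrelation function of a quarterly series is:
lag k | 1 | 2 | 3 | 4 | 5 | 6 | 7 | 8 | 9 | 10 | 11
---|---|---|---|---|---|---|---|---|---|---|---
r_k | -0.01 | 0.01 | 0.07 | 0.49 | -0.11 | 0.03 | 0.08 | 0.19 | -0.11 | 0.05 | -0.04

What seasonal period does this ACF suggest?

The largest autocorrelation is r_4 = 0.49, with a weaker echo at lag 8 (0.19); the remaining lags stay at or below 0.08.
The dominant spike at lag 4 indicates a seasonal period of 4.

4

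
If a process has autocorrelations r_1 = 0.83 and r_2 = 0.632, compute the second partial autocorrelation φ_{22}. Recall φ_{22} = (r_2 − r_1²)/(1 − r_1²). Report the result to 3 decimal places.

-0.183

φ_{22} = (r_2 − r_1²) / (1 − r_1²)
r_1² = (0.83)² = 0.6889
Numerator = 0.632 − 0.6889 = -0.0569; denominator = 1 − 0.6889 = 0.3111
φ_{22} = -0.0569 / 0.3111 = -0.183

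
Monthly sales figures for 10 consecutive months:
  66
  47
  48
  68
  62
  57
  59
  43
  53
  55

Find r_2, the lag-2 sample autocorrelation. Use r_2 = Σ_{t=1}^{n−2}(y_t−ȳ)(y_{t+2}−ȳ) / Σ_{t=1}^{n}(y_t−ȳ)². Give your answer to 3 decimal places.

Mean ȳ = (66 + 47 + 48 + 68 + 62 + 57 + 59 + 43 + 53 + 55)/10 = 55.8000
Numerator Σ_{t=1}^{8}(y_t−ȳ)(y_{t+2}−ȳ) = -214.8800
Denominator Σ(y_t−ȳ)² = 613.6000
r_2 = -214.8800 / 613.6000 = -0.350

-0.350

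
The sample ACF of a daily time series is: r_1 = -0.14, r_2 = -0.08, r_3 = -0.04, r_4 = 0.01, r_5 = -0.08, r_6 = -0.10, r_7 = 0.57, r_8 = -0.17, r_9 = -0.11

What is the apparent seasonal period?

The largest autocorrelation is r_7 = 0.57; the remaining lags stay at or below 0.01.
The dominant spike at lag 7 indicates a seasonal period of 7.

7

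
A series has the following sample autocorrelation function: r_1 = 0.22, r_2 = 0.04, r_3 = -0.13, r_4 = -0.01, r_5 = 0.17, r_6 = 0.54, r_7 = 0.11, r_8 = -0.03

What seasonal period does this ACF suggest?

6

The largest autocorrelation is r_6 = 0.54; the remaining lags stay at or below 0.22. The elevated value at lag 1 (0.22), dropping to 0.04 at lag 2, reflects decaying short-term dependence rather than seasonality.
The dominant spike at lag 6 indicates a seasonal period of 6.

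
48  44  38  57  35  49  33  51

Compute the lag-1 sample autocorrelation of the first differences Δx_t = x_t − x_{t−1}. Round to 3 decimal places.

-0.792

First differences Δx: -4, -6, 19, -22, 14, -16, 18
Mean of differences = 0.4286
Numerator Σ(Δx_t−Δx̄)(Δx_{t+1}−Δx̄) = -1323.4694
Denominator Σ(Δx_t−Δx̄)² = 1671.7143
r_1(Δx) = -1323.4694 / 1671.7143 = -0.792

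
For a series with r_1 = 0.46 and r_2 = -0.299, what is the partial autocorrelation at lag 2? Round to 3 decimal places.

φ_{22} = (r_2 − r_1²) / (1 − r_1²)
r_1² = (0.46)² = 0.2116
Numerator = -0.299 − 0.2116 = -0.5106; denominator = 1 − 0.2116 = 0.7884
φ_{22} = -0.5106 / 0.7884 = -0.648

-0.648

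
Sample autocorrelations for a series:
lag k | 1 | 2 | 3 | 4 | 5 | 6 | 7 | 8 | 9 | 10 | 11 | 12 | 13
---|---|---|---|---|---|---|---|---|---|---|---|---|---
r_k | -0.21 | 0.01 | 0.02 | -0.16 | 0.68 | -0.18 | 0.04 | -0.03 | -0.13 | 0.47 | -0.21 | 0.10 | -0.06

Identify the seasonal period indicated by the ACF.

The largest autocorrelation is r_5 = 0.68, with a weaker echo at lag 10 (0.47); the remaining lags stay at or below 0.10.
The dominant spike at lag 5 indicates a seasonal period of 5.

5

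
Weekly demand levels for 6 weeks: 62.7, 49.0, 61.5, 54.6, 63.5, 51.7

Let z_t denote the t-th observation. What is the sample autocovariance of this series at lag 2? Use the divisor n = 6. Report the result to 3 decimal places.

Mean z̄ = (62.7 + 49.0 + 61.5 + 54.6 + 63.5 + 51.7)/6 = 57.1667
Σ_{t=1}^{4}(z_t−z̄)(z_{t+2}−z̄) = 86.4144
γ_2 = 86.4144 / 6 = 14.402

14.402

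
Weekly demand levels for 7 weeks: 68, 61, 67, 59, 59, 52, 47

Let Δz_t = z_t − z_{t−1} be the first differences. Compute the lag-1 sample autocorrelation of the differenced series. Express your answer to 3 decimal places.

-0.661

First differences Δz: -7, 6, -8, 0, -7, -5
Mean of differences = -3.5000
Numerator Σ(Δz_t−Δz̄)(Δz_{t+1}−Δz̄) = -98.7500
Denominator Σ(Δz_t−Δz̄)² = 149.5000
r_1(Δz) = -98.7500 / 149.5000 = -0.661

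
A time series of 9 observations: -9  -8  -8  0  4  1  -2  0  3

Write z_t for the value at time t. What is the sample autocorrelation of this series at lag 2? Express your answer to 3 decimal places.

0.033

Mean z̄ = (-9 − 8 − 8 + 0 + 4 + 1 − 2 + 0 + 3)/9 = -2.1111
Σ(z_t−z̄)(z_{t+2}−z̄) = (40.5679) + (-12.4321) + (-35.9877) + (6.5679) + (0.6790) + (6.5679) + (0.5679) = 6.5309
Denominator Σ(z_t−z̄)² = 198.8889
r_2 = 6.5309 / 198.8889 = 0.033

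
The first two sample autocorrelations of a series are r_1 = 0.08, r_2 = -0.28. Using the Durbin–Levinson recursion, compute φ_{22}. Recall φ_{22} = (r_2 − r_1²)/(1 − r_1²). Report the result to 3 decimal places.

-0.288

φ_{22} = (r_2 − r_1²) / (1 − r_1²)
r_1² = (0.08)² = 0.0064
Numerator = -0.28 − 0.0064 = -0.2864; denominator = 1 − 0.0064 = 0.9936
φ_{22} = -0.2864 / 0.9936 = -0.288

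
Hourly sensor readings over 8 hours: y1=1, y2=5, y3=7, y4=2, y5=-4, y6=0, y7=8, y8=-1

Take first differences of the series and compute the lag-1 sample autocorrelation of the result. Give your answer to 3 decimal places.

-0.146

First differences Δy: 4, 2, -5, -6, 4, 8, -9
Mean of differences = -0.2857
Numerator Σ(Δy_t−Δȳ)(Δy_{t+1}−Δȳ) = -35.2245
Denominator Σ(Δy_t−Δȳ)² = 241.4286
r_1(Δy) = -35.2245 / 241.4286 = -0.146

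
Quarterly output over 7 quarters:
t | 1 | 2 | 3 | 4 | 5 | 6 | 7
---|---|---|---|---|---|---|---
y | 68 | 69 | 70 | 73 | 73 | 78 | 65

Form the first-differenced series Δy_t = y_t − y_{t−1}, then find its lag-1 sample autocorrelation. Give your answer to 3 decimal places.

First differences Δy: 1, 1, 3, 0, 5, -13
Mean of differences = -0.5000
Numerator Σ(Δy_t−Δȳ)(Δy_{t+1}−Δȳ) = -56.7500
Denominator Σ(Δy_t−Δȳ)² = 203.5000
r_1(Δy) = -56.7500 / 203.5000 = -0.279

-0.279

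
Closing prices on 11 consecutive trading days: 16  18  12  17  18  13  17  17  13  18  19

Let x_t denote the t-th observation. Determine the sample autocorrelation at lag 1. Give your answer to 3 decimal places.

-0.362

Mean x̄ = (16 + 18 + 12 + 17 + 18 + 13 + 17 + 17 + 13 + 18 + 19)/11 = 16.1818
Numerator Σ_{t=1}^{10}(x_t−x̄)(x_{t+1}−x̄) = -20.8512
Denominator Σ(x_t−x̄)² = 57.6364
r_1 = -20.8512 / 57.6364 = -0.362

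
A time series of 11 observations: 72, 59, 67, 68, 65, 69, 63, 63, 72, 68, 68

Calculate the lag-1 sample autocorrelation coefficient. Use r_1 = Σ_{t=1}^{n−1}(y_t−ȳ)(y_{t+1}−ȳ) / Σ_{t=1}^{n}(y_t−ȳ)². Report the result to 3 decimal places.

Mean ȳ = (72 + 59 + 67 + 68 + 65 + 69 + 63 + 63 + 72 + 68 + 68)/11 = 66.7273
Numerator Σ_{t=1}^{10}(y_t−ȳ)(y_{t+1}−ȳ) = -54.5289
Denominator Σ(y_t−ȳ)² = 156.1818
r_1 = -54.5289 / 156.1818 = -0.349

-0.349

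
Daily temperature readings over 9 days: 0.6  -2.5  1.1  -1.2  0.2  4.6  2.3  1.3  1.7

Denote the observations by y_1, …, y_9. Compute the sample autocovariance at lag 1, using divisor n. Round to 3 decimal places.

Mean ȳ = (0.6 − 2.5 + 1.1 − 1.2 + 0.2 + 4.6 + 2.3 + 1.3 + 1.7)/9 = 0.9000
Σ_{t=1}^{8}(y_t−ȳ)(y_{t+1}−ȳ) = 4.8600
γ_1 = 4.8600 / 9 = 0.540

0.540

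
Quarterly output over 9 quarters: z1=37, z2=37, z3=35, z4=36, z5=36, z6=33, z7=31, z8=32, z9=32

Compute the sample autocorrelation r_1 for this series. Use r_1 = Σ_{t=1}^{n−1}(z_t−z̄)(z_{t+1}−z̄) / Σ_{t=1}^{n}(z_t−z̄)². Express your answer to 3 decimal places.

Mean z̄ = (37 + 37 + 35 + 36 + 36 + 33 + 31 + 32 + 32)/9 = 34.3333
Numerator Σ_{t=1}^{8}(z_t−z̄)(z_{t+1}−z̄) = 28.2222
Denominator Σ(z_t−z̄)² = 44.0000
r_1 = 28.2222 / 44.0000 = 0.641

0.641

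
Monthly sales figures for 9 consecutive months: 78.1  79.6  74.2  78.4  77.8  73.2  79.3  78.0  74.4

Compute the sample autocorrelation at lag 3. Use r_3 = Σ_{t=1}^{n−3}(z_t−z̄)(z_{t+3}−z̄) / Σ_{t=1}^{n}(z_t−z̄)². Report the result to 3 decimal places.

0.614

Mean z̄ = (78.1 + 79.6 + 74.2 + 78.4 + 77.8 + 73.2 + 79.3 + 78.0 + 74.4)/9 = 77.0000
Numerator Σ_{t=1}^{6}(z_t−z̄)(z_{t+3}−z̄) = 28.1600
Denominator Σ(z_t−z̄)² = 45.9000
r_3 = 28.1600 / 45.9000 = 0.614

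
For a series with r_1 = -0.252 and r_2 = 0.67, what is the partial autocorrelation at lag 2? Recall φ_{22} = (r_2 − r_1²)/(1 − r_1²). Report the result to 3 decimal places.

0.648

φ_{22} = (r_2 − r_1²) / (1 − r_1²)
r_1² = (-0.252)² = 0.063504
Numerator = 0.67 − 0.0635 = 0.6065; denominator = 1 − 0.0635 = 0.9365
φ_{22} = 0.6065 / 0.9365 = 0.648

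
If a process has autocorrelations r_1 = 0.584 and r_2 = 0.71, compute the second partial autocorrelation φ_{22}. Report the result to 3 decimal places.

φ_{22} = (r_2 − r_1²) / (1 − r_1²)
r_1² = (0.584)² = 0.341056
Numerator = 0.71 − 0.3411 = 0.3689; denominator = 1 − 0.3411 = 0.6589
φ_{22} = 0.3689 / 0.6589 = 0.560

0.560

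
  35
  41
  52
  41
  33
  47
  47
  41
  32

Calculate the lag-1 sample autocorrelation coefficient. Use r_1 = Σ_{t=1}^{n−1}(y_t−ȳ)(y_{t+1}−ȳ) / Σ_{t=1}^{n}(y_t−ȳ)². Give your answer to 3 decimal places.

-0.032

Mean ȳ = (35 + 41 + 52 + 41 + 33 + 47 + 47 + 41 + 32)/9 = 41.0000
Numerator Σ_{t=1}^{8}(y_t−ȳ)(y_{t+1}−ȳ) = -12.0000
Denominator Σ(y_t−ȳ)² = 374.0000
r_1 = -12.0000 / 374.0000 = -0.032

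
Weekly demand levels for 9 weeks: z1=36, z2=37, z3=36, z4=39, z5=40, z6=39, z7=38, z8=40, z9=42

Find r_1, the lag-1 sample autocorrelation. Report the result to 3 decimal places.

0.373

Mean z̄ = (36 + 37 + 36 + 39 + 40 + 39 + 38 + 40 + 42)/9 = 38.5556
Numerator Σ_{t=1}^{8}(z_t−z̄)(z_{t+1}−z̄) = 12.0247
Denominator Σ(z_t−z̄)² = 32.2222
r_1 = 12.0247 / 32.2222 = 0.373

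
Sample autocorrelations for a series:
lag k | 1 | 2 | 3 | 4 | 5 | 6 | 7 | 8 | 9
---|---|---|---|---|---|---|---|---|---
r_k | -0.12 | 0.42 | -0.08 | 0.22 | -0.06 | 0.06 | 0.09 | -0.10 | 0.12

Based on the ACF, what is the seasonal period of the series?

2

The largest autocorrelation is r_2 = 0.42, with a weaker echo at lag 4 (0.22); the remaining lags stay at or below 0.12.
The dominant spike at lag 2 indicates a seasonal period of 2.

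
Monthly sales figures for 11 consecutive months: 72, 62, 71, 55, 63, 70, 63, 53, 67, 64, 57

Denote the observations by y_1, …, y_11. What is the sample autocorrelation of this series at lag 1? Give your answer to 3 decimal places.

-0.301

Mean ȳ = (72 + 62 + 71 + 55 + 63 + 70 + 63 + 53 + 67 + 64 + 57)/11 = 63.3636
Numerator Σ_{t=1}^{10}(y_t−ȳ)(y_{t+1}−ȳ) = -123.4959
Denominator Σ(y_t−ȳ)² = 410.5455
r_1 = -123.4959 / 410.5455 = -0.301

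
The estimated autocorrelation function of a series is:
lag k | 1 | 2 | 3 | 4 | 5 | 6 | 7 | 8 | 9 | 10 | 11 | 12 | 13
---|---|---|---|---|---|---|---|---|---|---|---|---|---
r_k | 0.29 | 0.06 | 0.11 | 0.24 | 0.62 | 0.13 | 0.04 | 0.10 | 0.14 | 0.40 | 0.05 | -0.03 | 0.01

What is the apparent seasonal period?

The largest autocorrelation is r_5 = 0.62, with a weaker echo at lag 10 (0.40); the remaining lags stay at or below 0.29. The elevated value at lag 1 (0.29), dropping to 0.06 at lag 2, reflects decaying short-term dependence rather than seasonality.
The dominant spike at lag 5 indicates a seasonal period of 5.

5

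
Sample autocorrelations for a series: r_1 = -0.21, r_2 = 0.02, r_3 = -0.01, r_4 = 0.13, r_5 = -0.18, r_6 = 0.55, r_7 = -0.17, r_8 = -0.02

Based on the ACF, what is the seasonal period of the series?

6

The largest autocorrelation is r_6 = 0.55; the remaining lags stay at or below 0.13.
The dominant spike at lag 6 indicates a seasonal period of 6.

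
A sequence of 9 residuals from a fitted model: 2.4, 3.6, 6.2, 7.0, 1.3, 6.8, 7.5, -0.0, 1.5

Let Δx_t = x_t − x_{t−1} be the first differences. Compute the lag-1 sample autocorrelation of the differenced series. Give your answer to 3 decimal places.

-0.336

First differences Δx: 1.2, 2.6, 0.8, -5.7, 5.5, 0.7, -7.5, 1.5
Mean of differences = -0.1125
Numerator Σ(Δx_t−Δx̄)(Δx_{t+1}−Δx̄) = -43.7777
Denominator Σ(Δx_t−Δx̄)² = 130.4688
r_1(Δx) = -43.7777 / 130.4688 = -0.336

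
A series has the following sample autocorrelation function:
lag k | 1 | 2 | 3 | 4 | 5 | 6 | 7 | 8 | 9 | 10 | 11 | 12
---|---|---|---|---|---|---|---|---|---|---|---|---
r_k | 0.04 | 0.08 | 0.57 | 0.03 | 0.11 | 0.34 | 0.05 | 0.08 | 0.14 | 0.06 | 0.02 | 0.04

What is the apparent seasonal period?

3

The largest autocorrelation is r_3 = 0.57, with a weaker echo at lag 6 (0.34); the remaining lags stay at or below 0.14.
The dominant spike at lag 3 indicates a seasonal period of 3.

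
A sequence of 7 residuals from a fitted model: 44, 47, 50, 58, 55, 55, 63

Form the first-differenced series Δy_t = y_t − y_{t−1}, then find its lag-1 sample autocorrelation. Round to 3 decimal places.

-0.278

First differences Δy: 3, 3, 8, -3, 0, 8
Mean of differences = 3.1667
Numerator Σ(Δy_t−Δȳ)(Δy_{t+1}−Δȳ) = -26.3611
Denominator Σ(Δy_t−Δȳ)² = 94.8333
r_1(Δy) = -26.3611 / 94.8333 = -0.278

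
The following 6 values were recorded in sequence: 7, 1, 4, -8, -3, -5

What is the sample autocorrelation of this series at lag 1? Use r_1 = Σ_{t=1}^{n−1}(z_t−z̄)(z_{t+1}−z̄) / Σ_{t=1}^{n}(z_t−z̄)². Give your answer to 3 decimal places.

0.084

Mean z̄ = (7 + 1 + 4 − 8 − 3 − 5)/6 = -0.6667
Deviations from mean: 7.6667, 1.6667, 4.6667, -7.3333, -2.3333, -4.3333
Σ(z_t−z̄)(z_{t+1}−z̄) = (12.7778) + (7.7778) + (-34.2222) + (17.1111) + (10.1111) = 13.5556
Denominator Σ(z_t−z̄)² = 161.3333
r_1 = 13.5556 / 161.3333 = 0.084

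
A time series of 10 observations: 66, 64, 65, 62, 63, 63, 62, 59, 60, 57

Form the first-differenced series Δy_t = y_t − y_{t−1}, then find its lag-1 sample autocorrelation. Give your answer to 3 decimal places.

First differences Δy: -2, 1, -3, 1, 0, -1, -3, 1, -3
Mean of differences = -1.0000
Numerator Σ(Δy_t−Δȳ)(Δy_{t+1}−Δȳ) = -16.0000
Denominator Σ(Δy_t−Δȳ)² = 26.0000
r_1(Δy) = -16.0000 / 26.0000 = -0.615

-0.615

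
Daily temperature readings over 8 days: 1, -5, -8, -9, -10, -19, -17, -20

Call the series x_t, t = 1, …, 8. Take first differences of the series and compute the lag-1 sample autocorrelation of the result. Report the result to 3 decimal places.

First differences Δx: -6, -3, -1, -1, -9, 2, -3
Mean of differences = -3.0000
Numerator Σ(Δx_t−Δx̄)(Δx_{t+1}−Δx̄) = -38.0000
Denominator Σ(Δx_t−Δx̄)² = 78.0000
r_1(Δx) = -38.0000 / 78.0000 = -0.487

-0.487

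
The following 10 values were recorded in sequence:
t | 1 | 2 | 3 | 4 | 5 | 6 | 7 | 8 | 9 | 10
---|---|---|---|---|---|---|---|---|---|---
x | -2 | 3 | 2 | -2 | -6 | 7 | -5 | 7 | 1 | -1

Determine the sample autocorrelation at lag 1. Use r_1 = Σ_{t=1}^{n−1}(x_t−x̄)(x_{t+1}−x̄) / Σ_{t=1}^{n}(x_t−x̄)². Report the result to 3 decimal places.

Mean x̄ = (-2 + 3 + 2 − 2 − 6 + 7 − 5 + 7 + 1 − 1)/10 = 0.4000
Numerator Σ_{t=1}^{9}(x_t−x̄)(x_{t+1}−x̄) = -100.9600
Denominator Σ(x_t−x̄)² = 180.4000
r_1 = -100.9600 / 180.4000 = -0.560

-0.560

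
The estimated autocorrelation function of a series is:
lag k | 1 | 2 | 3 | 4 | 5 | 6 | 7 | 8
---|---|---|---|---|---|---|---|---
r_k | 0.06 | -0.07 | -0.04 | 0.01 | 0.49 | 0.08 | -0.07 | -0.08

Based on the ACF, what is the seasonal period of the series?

The largest autocorrelation is r_5 = 0.49; the remaining lags stay at or below 0.08.
The dominant spike at lag 5 indicates a seasonal period of 5.

5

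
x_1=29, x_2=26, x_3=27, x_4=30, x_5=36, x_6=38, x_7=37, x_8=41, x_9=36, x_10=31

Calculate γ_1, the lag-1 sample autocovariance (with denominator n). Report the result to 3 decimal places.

16.329

Mean x̄ = (29 + 26 + 27 + 30 + 36 + 38 + 37 + 41 + 36 + 31)/10 = 33.1000
Σ_{t=1}^{9}(x_t−x̄)(x_{t+1}−x̄) = 163.2900
γ_1 = 163.2900 / 10 = 16.329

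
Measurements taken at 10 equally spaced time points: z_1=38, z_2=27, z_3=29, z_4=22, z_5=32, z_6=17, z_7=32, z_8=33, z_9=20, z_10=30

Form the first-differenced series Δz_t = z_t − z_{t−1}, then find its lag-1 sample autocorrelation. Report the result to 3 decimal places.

First differences Δz: -11, 2, -7, 10, -15, 15, 1, -13, 10
Mean of differences = -0.8889
Numerator Σ(Δz_t−Δz̄)(Δz_{t+1}−Δz̄) = -616.0123
Denominator Σ(Δz_t−Δz̄)² = 986.8889
r_1(Δz) = -616.0123 / 986.8889 = -0.624

-0.624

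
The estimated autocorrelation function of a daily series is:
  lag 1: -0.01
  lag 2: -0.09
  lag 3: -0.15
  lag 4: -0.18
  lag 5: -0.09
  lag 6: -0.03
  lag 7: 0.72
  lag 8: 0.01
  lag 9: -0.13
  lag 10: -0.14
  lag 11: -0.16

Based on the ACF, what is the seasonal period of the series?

The largest autocorrelation is r_7 = 0.72; the remaining lags stay at or below 0.01.
The dominant spike at lag 7 indicates a seasonal period of 7.

7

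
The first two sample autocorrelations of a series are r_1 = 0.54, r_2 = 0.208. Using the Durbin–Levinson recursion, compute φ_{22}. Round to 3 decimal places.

φ_{22} = (r_2 − r_1²) / (1 − r_1²)
r_1² = (0.54)² = 0.2916
Numerator = 0.208 − 0.2916 = -0.0836; denominator = 1 − 0.2916 = 0.7084
φ_{22} = -0.0836 / 0.7084 = -0.118

-0.118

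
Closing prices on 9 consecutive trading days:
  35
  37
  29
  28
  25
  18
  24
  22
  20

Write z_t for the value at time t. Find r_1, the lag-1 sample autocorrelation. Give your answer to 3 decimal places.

Mean z̄ = (35 + 37 + 29 + 28 + 25 + 18 + 24 + 22 + 20)/9 = 26.4444
Numerator Σ_{t=1}^{8}(z_t−z̄)(z_{t+1}−z̄) = 191.3580
Denominator Σ(z_t−z̄)² = 334.2222
r_1 = 191.3580 / 334.2222 = 0.573

0.573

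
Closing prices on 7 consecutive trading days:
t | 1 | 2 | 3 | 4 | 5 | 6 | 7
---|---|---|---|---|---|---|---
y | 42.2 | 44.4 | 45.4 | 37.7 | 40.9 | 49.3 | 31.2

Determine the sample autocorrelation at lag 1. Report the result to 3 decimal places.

Mean ȳ = (42.2 + 44.4 + 45.4 + 37.7 + 40.9 + 49.3 + 31.2)/7 = 41.5857
Σ(y_t−ȳ)(y_{t+1}−ȳ) = (1.7288) + (10.7345) + (-14.8212) + (2.6645) + (-5.2898) + (-80.1184) = -85.1016
Denominator Σ(y_t−ȳ)² = 205.7886
r_1 = -85.1016 / 205.7886 = -0.414

-0.414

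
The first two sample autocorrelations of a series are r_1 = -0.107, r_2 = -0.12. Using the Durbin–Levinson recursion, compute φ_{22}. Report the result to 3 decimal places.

-0.133

φ_{22} = (r_2 − r_1²) / (1 − r_1²)
r_1² = (-0.107)² = 0.011449
Numerator = -0.12 − 0.0114 = -0.1314; denominator = 1 − 0.0114 = 0.9886
φ_{22} = -0.1314 / 0.9886 = -0.133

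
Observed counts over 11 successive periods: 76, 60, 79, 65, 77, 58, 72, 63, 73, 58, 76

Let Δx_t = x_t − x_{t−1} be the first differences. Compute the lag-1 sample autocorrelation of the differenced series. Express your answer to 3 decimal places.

-0.832

First differences Δx: -16, 19, -14, 12, -19, 14, -9, 10, -15, 18
Mean of differences = 0.0000
Numerator Σ(Δx_t−Δx̄)(Δx_{t+1}−Δx̄) = -1868.0000
Denominator Σ(Δx_t−Δx̄)² = 2244.0000
r_1(Δx) = -1868.0000 / 2244.0000 = -0.832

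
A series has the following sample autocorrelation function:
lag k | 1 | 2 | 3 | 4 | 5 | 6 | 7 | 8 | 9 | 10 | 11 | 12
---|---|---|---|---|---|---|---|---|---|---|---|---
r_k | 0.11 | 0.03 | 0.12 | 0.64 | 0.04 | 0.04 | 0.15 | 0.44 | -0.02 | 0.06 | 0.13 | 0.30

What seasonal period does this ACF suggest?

The largest autocorrelation is r_4 = 0.64, with weaker echoes at lags 8 (0.44) and 12 (0.30); the remaining lags stay at or below 0.15.
The dominant spike at lag 4 indicates a seasonal period of 4.

4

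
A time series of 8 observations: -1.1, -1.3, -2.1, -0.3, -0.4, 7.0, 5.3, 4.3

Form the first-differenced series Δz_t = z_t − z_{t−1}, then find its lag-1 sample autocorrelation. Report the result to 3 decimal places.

-0.321

First differences Δz: -0.2, -0.8, 1.8, -0.1, 7.4, -1.7, -1.0
Mean of differences = 0.7714
Numerator Σ(Δz_t−Δz̄)(Δz_{t+1}−Δz̄) = -18.7665
Denominator Σ(Δz_t−Δz̄)² = 58.4143
r_1(Δz) = -18.7665 / 58.4143 = -0.321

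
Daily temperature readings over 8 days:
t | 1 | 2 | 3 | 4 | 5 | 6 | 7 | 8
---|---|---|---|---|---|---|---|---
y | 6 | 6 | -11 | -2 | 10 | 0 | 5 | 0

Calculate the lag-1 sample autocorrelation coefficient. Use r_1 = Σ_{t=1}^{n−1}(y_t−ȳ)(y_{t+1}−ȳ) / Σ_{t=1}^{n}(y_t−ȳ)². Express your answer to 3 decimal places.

-0.151

Mean ȳ = (6 + 6 − 11 − 2 + 10 + 0 + 5 + 0)/8 = 1.7500
Deviations from mean: 4.2500, 4.2500, -12.7500, -3.7500, 8.2500, -1.7500, 3.2500, -1.7500
Σ(y_t−ȳ)(y_{t+1}−ȳ) = (18.0625) + (-54.1875) + (47.8125) + (-30.9375) + (-14.4375) + (-5.6875) + (-5.6875) = -45.0625
Denominator Σ(y_t−ȳ)² = 297.5000
r_1 = -45.0625 / 297.5000 = -0.151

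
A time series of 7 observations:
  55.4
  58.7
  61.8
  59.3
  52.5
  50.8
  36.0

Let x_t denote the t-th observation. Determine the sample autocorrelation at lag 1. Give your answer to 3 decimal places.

Mean x̄ = (55.4 + 58.7 + 61.8 + 59.3 + 52.5 + 50.8 + 36.0)/7 = 53.5000
Deviations from mean: 1.9000, 5.2000, 8.3000, 5.8000, -1.0000, -2.7000, -17.5000
Σ(x_t−x̄)(x_{t+1}−x̄) = (9.8800) + (43.1600) + (48.1400) + (-5.8000) + (2.7000) + (47.2500) = 145.3300
Denominator Σ(x_t−x̄)² = 447.7200
r_1 = 145.3300 / 447.7200 = 0.325

0.325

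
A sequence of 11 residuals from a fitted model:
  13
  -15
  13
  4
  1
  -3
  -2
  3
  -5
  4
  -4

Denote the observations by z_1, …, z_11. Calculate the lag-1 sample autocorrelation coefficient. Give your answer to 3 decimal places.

Mean z̄ = (13 − 15 + 13 + 4 + 1 − 3 − 2 + 3 − 5 + 4 − 4)/11 = 0.8182
Numerator Σ_{t=1}^{10}(z_t−z̄)(z_{t+1}−z̄) = -388.6694
Denominator Σ(z_t−z̄)² = 651.6364
r_1 = -388.6694 / 651.6364 = -0.596

-0.596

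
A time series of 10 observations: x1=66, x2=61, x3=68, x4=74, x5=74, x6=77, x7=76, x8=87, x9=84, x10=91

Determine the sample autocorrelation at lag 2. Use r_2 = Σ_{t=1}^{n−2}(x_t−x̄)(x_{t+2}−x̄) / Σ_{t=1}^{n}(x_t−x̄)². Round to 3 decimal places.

Mean x̄ = (66 + 61 + 68 + 74 + 74 + 77 + 76 + 87 + 84 + 91)/10 = 75.8000
Numerator Σ_{t=1}^{8}(x_t−x̄)(x_{t+2}−x̄) = 299.9200
Denominator Σ(x_t−x̄)² = 807.6000
r_2 = 299.9200 / 807.6000 = 0.371

0.371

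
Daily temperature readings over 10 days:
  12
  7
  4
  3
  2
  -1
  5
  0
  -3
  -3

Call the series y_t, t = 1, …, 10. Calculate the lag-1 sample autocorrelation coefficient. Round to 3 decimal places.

Mean ȳ = (12 + 7 + 4 + 3 + 2 − 1 + 5 + 0 − 3 − 3)/10 = 2.6000
Numerator Σ_{t=1}^{9}(y_t−ȳ)(y_{t+1}−ȳ) = 81.0400
Denominator Σ(y_t−ȳ)² = 198.4000
r_1 = 81.0400 / 198.4000 = 0.408

0.408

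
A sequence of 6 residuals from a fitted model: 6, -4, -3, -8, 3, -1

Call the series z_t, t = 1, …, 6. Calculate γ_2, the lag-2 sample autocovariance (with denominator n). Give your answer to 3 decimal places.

Mean z̄ = (6 − 4 − 3 − 8 + 3 − 1)/6 = -1.1667
Σ_{t=1}^{4}(z_t−z̄)(z_{t+2}−z̄) = -2.5556
γ_2 = -2.5556 / 6 = -0.426

-0.426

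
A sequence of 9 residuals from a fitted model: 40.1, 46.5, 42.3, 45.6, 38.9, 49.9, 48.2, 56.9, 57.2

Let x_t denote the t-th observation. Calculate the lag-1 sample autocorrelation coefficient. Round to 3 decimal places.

Mean x̄ = (40.1 + 46.5 + 42.3 + 45.6 + 38.9 + 49.9 + 48.2 + 56.9 + 57.2)/9 = 47.2889
Numerator Σ_{t=1}^{8}(x_t−x̄)(x_{t+1}−x̄) = 116.6888
Denominator Σ(x_t−x̄)² = 348.6689
r_1 = 116.6888 / 348.6689 = 0.335

0.335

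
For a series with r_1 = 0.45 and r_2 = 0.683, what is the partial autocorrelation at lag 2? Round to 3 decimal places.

0.603

φ_{22} = (r_2 − r_1²) / (1 − r_1²)
r_1² = (0.45)² = 0.2025
Numerator = 0.683 − 0.2025 = 0.4805; denominator = 1 − 0.2025 = 0.7975
φ_{22} = 0.4805 / 0.7975 = 0.603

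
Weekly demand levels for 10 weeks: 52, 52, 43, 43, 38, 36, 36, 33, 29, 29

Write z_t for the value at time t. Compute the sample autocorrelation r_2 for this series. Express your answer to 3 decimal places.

Mean z̄ = (52 + 52 + 43 + 43 + 38 + 36 + 36 + 33 + 29 + 29)/10 = 39.1000
Numerator Σ_{t=1}^{8}(z_t−z̄)(z_{t+2}−z̄) = 199.4800
Denominator Σ(z_t−z̄)² = 624.9000
r_2 = 199.4800 / 624.9000 = 0.319

0.319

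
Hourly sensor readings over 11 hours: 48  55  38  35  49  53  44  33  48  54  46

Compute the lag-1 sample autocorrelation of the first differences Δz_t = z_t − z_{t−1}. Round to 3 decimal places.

First differences Δz: 7, -17, -3, 14, 4, -9, -11, 15, 6, -8
Mean of differences = -0.2000
Numerator Σ(Δz_t−Δz̄)(Δz_{t+1}−Δz̄) = -114.2400
Denominator Σ(Δz_t−Δz̄)² = 1085.6000
r_1(Δz) = -114.2400 / 1085.6000 = -0.105

-0.105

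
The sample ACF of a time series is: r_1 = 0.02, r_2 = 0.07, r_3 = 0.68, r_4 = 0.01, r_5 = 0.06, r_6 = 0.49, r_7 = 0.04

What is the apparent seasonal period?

The largest autocorrelation is r_3 = 0.68, with a weaker echo at lag 6 (0.49); the remaining lags stay at or below 0.07.
The dominant spike at lag 3 indicates a seasonal period of 3.

3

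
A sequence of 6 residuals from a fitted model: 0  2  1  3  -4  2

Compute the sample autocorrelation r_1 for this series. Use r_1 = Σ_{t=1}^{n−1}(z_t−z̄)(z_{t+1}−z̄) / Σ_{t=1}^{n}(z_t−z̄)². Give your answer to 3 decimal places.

Mean z̄ = (0 + 2 + 1 + 3 − 4 + 2)/6 = 0.6667
Σ(z_t−z̄)(z_{t+1}−z̄) = (-0.8889) + (0.4444) + (0.7778) + (-10.8889) + (-6.2222) = -16.7778
Denominator Σ(z_t−z̄)² = 31.3333
r_1 = -16.7778 / 31.3333 = -0.535

-0.535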